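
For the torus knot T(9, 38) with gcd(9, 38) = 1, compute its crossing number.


For a torus knot T(p, q) with gcd(p,q)=1,
the crossing number is min(p*(q-1), q*(p-1)).
p*(q-1) = 9*37 = 333
q*(p-1) = 38*8 = 304
min(333, 304) = 304

304


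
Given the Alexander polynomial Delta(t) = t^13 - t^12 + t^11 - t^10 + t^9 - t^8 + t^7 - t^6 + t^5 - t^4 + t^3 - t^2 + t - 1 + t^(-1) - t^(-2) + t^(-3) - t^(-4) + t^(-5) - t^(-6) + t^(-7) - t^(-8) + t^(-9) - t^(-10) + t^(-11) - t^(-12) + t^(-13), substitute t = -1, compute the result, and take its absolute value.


Step 1: The polynomial has 27 terms with alternating signs, exponents from 13 down to -13.
Step 2: Substitute t = -1. The i-th term has coefficient (-1)^i and exponent (m-i),
  so its value is (-1)^i * (-1)^(m-i) = (-1)^m = -1 for every i.
Step 3: All 27 terms equal -1, so Delta(-1) = 27 * (-1) = -27
Step 4: |Delta(-1)| = 27

27


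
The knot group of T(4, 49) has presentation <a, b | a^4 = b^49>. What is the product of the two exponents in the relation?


The relation is a^4 = b^49.
Product of exponents = 4 * 49
= 196

196


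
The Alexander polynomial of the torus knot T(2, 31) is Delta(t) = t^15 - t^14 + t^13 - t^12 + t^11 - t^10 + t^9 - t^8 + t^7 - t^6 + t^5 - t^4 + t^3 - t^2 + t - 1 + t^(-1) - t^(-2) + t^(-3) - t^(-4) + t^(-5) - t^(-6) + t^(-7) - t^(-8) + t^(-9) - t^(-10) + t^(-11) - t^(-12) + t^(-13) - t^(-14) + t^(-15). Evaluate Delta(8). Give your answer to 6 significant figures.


Substituting t = 8 into Delta(t) = t^15 - t^14 + t^13 - t^12 + t^11 - t^10 + t^9 - t^8 + t^7 - t^6 + t^5 - t^4 + t^3 - t^2 + t - 1 + t^(-1) - t^(-2) + t^(-3) - t^(-4) + t^(-5) - t^(-6) + t^(-7) - t^(-8) + t^(-9) - t^(-10) + t^(-11) - t^(-12) + t^(-13) - t^(-14) + t^(-15):
Term values: (35184372088832) + (-4398046511104) + (549755813888) + (-68719476736) + (8589934592) + (-1073741824) + (134217728) + (-16777216) + (2097152) + (-262144) + (32768) + (-4096) + (512) + (-64) + (8) + (-1) + (0.125) + (-0.015625) + (0.00195312) + (-0.000244141) + (3.05176e-05) + (-3.8147e-06) + (4.76837e-07) + (-5.96046e-08) + (7.45058e-09) + (-9.31323e-10) + (1.16415e-10) + (-1.45519e-11) + (1.81899e-12) + (-2.27374e-13) + (2.84217e-14)
Sum = 3.127499741e+13
Rounded to 6 significant figures: 3.1275e+13

3.1275e+13


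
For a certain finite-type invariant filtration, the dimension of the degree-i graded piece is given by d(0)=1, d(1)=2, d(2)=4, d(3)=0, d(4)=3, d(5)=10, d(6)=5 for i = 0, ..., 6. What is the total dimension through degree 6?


Total dimension = d(0) + d(1) + ... + d(6)
= 1 + 2 + 4 + 0 + 3 + 10 + 5
= 25

25


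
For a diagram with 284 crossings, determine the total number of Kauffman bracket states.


Each crossing contributes 2 choices (A-smoothing or B-smoothing).
Total states = 2^284 = 31082702275611665134711390509176302506278509424834232340028998555822468563283335970816

31082702275611665134711390509176302506278509424834232340028998555822468563283335970816


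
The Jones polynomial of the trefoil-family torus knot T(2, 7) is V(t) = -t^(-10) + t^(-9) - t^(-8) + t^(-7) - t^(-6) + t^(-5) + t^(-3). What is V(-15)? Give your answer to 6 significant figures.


Substituting t = -15 into V(t) = -t^(-10) + t^(-9) - t^(-8) + t^(-7) - t^(-6) + t^(-5) + t^(-3):
  (-)t^(-10) = -1.73415e-12
  (+)t^(-9) = -2.60123e-11
  (-)t^(-8) = -3.90184e-10
  (+)t^(-7) = -5.85277e-09
  (-)t^(-6) = -8.77915e-08
  (+)t^(-5) = -1.31687e-06
  (+)t^(-3) = -0.000296296
Sum = (-1.73415e-12) + (-2.60123e-11) + (-3.90184e-10) + (-5.85277e-09) + (-8.77915e-08) + (-1.31687e-06) + (-0.000296296)
= -0.0002977072309
Rounded to 6 significant figures: -0.000297707

-0.000297707


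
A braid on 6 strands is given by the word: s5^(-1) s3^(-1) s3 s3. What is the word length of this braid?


The word length counts the number of generators (including inverses).
Listing each generator: s5^(-1), s3^(-1), s3, s3
There are 4 generators in this braid word.

4


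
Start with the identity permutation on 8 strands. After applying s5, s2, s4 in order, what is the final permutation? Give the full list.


Starting with identity [1, 2, 3, 4, 5, 6, 7, 8].
Apply generators in sequence:
  After s5: [1, 2, 3, 4, 6, 5, 7, 8]
  After s2: [1, 3, 2, 4, 6, 5, 7, 8]
  After s4: [1, 3, 2, 6, 4, 5, 7, 8]
Final permutation: [1, 3, 2, 6, 4, 5, 7, 8]

[1, 3, 2, 6, 4, 5, 7, 8]


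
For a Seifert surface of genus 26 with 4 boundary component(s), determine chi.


chi = 2 - 2g - b
= 2 - 2*26 - 4
= 2 - 52 - 4 = -54

-54


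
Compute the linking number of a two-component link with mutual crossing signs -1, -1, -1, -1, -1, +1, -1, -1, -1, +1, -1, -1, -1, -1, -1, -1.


Step 1: Count positive crossings: 2
Step 2: Count negative crossings: 14
Step 3: Sum of signs = 2 - 14 = -12
Step 4: Linking number = sum/2 = -12/2 = -6

-6


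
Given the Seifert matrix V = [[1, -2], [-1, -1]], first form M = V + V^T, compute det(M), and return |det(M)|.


Step 1: Form V + V^T where V = [[1, -2], [-1, -1]]
  V^T = [[1, -1], [-2, -1]]
  V + V^T = [[2, -3], [-3, -2]]
Step 2: det(V + V^T) = 2*(-2) - (-3)*(-3)
  = -4 - 9 = -13
Step 3: Knot determinant = |det(V + V^T)| = |-13| = 13

13


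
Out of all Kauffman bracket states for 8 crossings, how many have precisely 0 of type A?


We choose which 0 of 8 crossings get A-smoothings.
C(8, 0) = 8! / (0! * 8!)
= 1

1


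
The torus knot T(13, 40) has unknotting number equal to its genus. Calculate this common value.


For a torus knot T(p,q), both the unknotting number and genus equal (p-1)(q-1)/2.
= (13-1)(40-1)/2
= 12*39/2
= 468/2 = 234

234


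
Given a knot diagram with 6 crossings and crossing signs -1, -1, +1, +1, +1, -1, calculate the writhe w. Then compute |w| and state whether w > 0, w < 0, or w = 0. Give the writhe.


Step 1: Count positive crossings (+1).
Positive crossings: 3
Step 2: Count negative crossings (-1).
Negative crossings: 3
Step 3: Writhe = (positive) - (negative)
w = 3 - 3 = 0
Step 4: |w| = 0, and w is zero

0


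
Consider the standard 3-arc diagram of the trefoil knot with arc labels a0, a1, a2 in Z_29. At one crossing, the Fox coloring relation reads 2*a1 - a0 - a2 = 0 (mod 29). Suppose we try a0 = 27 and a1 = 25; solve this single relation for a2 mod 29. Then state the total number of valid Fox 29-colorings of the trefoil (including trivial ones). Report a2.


Step 1: Apply the given crossing relation 2*a1 - a0 - a2 = 0 (mod 29).
  a2 = 2*a1 - a0 mod 29
  a2 = 2*25 - 27 mod 29
  a2 = 50 - 27 mod 29
  a2 = 23 mod 29 = 23
Step 2: The trefoil has determinant 3.
  Number of Fox p-colorings (p prime) is p^2 if p = 3, else p.
  Since 29 does not divide 3, only trivial (constant) colorings exist.
  (So the trial a0 = 27, a1 = 25 with a0 != a1 does NOT extend to a valid coloring of the whole trefoil: the other two crossing relations require 3*(a1 - a0) = 0 (mod 29), which fails.)
  Total colorings = 29
Step 3: a2 = 23, total Fox 29-colorings = 29

23


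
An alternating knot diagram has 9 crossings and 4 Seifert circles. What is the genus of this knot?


For alternating knots, g = (c - s + 1)/2.
= (9 - 4 + 1)/2
= 6/2 = 3

3


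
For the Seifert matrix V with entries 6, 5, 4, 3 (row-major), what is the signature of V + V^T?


Step 1: V + V^T = [[12, 9], [9, 6]]
Step 2: trace = 18, det = -9
Step 3: Discriminant = 18^2 - 4*(-9) = 360
Step 4: Eigenvalues: 18.4868, -0.486833
Step 5: Signature = (# positive eigenvalues) - (# negative eigenvalues) = 0

0


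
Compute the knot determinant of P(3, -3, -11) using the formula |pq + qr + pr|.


Step 1: Compute pq + qr + pr.
pq = 3*(-3) = -9
qr = (-3)*(-11) = 33
pr = 3*(-11) = -33
pq + qr + pr = -9 + 33 + (-33) = -9
Step 2: Take absolute value.
det(P(3,-3,-11)) = |-9| = 9

9


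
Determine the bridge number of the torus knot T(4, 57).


The bridge number of T(p,q) is min(p,q).
min(4, 57) = 4

4


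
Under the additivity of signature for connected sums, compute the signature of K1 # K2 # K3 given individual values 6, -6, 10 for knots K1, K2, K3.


The signature is additive under connected sum.
signature(K1 # K2 # K3) = (6) + (-6) + (10)
= 10

10


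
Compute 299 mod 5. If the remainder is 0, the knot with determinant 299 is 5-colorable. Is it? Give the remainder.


Step 1: A knot is p-colorable if and only if p divides its determinant.
Step 2: Compute 299 mod 5.
299 = 59 * 5 + 4
Step 3: 299 mod 5 = 4
Step 4: The knot is 5-colorable: no

4


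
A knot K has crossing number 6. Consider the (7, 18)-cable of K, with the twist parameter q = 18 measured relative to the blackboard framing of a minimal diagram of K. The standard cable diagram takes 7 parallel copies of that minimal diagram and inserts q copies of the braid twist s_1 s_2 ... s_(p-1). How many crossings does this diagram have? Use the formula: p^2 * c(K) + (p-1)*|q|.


Step 1: Each of the c(K) crossings of the companion diagram becomes p*p = p^2 crossings among the p parallel strands, and each of the |q| twists s_1 s_2 ... s_(p-1) adds (p-1) crossings.
  Crossings = p^2 * c(K) + (p-1)*|q|
Step 2: = 7^2 * 6 + (7-1)*18
Step 3: = 49*6 + 6*18
Step 4: = 294 + 108 = 402

402


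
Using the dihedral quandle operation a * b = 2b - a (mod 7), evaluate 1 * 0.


1 * 0 = 2*0 - 1 mod 7
= 0 - 1 mod 7
= -1 mod 7 = 6

6


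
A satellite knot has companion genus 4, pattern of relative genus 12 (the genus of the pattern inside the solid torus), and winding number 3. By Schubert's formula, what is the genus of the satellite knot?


Schubert: g(satellite) = g_rel(pattern) + |winding| * g(companion),
where g_rel(pattern) is the genus of the pattern relative to the solid torus.
= 12 + 3 * 4
= 12 + 12 = 24

24


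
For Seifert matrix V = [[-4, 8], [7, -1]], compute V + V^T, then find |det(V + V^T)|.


Step 1: Form V + V^T where V = [[-4, 8], [7, -1]]
  V^T = [[-4, 7], [8, -1]]
  V + V^T = [[-8, 15], [15, -2]]
Step 2: det(V + V^T) = (-8)*(-2) - 15*15
  = 16 - 225 = -209
Step 3: Knot determinant = |det(V + V^T)| = |-209| = 209

209


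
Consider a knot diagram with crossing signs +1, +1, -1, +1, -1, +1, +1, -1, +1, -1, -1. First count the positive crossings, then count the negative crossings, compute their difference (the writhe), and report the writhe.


Step 1: Count positive crossings (+1).
Positive crossings: 6
Step 2: Count negative crossings (-1).
Negative crossings: 5
Step 3: Writhe = (positive) - (negative)
w = 6 - 5 = 1
Step 4: |w| = 1, and w is positive

1


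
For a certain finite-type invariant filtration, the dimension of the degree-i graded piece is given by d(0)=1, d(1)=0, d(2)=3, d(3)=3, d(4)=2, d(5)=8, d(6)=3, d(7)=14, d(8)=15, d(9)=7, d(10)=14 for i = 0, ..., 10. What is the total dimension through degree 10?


Total dimension = d(0) + d(1) + ... + d(10)
= 1 + 0 + 3 + 3 + 2 + 8 + 3 + 14 + 15 + 7 + 14
= 70

70


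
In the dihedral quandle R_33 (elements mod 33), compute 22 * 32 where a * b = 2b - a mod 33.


22 * 32 = 2*32 - 22 mod 33
= 64 - 22 mod 33
= 42 mod 33 = 9

9


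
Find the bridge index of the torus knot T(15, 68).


The bridge number of T(p,q) is min(p,q).
min(15, 68) = 15

15


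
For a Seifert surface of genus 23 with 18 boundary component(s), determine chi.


chi = 2 - 2g - b
= 2 - 2*23 - 18
= 2 - 46 - 18 = -62

-62


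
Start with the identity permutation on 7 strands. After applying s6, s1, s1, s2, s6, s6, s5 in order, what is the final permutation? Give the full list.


Starting with identity [1, 2, 3, 4, 5, 6, 7].
Apply generators in sequence:
  After s6: [1, 2, 3, 4, 5, 7, 6]
  After s1: [2, 1, 3, 4, 5, 7, 6]
  After s1: [1, 2, 3, 4, 5, 7, 6]
  After s2: [1, 3, 2, 4, 5, 7, 6]
  After s6: [1, 3, 2, 4, 5, 6, 7]
  After s6: [1, 3, 2, 4, 5, 7, 6]
  After s5: [1, 3, 2, 4, 7, 5, 6]
Final permutation: [1, 3, 2, 4, 7, 5, 6]

[1, 3, 2, 4, 7, 5, 6]


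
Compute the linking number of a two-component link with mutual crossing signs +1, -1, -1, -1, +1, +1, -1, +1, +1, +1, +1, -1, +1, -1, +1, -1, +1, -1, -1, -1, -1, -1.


Step 1: Count positive crossings: 10
Step 2: Count negative crossings: 12
Step 3: Sum of signs = 10 - 12 = -2
Step 4: Linking number = sum/2 = -2/2 = -1

-1


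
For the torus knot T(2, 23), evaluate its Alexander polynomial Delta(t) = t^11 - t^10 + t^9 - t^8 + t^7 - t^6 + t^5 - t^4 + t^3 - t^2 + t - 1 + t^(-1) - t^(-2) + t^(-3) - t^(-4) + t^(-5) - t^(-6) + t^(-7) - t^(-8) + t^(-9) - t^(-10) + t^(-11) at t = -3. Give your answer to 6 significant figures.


Substituting t = -3 into Delta(t) = t^11 - t^10 + t^9 - t^8 + t^7 - t^6 + t^5 - t^4 + t^3 - t^2 + t - 1 + t^(-1) - t^(-2) + t^(-3) - t^(-4) + t^(-5) - t^(-6) + t^(-7) - t^(-8) + t^(-9) - t^(-10) + t^(-11):
Term values: (-177147) + (-59049) + (-19683) + (-6561) + (-2187) + (-729) + (-243) + (-81) + (-27) + (-9) + (-3) + (-1) + (-0.333333) + (-0.111111) + (-0.037037) + (-0.0123457) + (-0.00411523) + (-0.00137174) + (-0.000457247) + (-0.000152416) + (-5.08053e-05) + (-1.69351e-05) + (-5.64503e-06)
Sum = -265720.5
Rounded to 6 significant figures: -265720

-265720


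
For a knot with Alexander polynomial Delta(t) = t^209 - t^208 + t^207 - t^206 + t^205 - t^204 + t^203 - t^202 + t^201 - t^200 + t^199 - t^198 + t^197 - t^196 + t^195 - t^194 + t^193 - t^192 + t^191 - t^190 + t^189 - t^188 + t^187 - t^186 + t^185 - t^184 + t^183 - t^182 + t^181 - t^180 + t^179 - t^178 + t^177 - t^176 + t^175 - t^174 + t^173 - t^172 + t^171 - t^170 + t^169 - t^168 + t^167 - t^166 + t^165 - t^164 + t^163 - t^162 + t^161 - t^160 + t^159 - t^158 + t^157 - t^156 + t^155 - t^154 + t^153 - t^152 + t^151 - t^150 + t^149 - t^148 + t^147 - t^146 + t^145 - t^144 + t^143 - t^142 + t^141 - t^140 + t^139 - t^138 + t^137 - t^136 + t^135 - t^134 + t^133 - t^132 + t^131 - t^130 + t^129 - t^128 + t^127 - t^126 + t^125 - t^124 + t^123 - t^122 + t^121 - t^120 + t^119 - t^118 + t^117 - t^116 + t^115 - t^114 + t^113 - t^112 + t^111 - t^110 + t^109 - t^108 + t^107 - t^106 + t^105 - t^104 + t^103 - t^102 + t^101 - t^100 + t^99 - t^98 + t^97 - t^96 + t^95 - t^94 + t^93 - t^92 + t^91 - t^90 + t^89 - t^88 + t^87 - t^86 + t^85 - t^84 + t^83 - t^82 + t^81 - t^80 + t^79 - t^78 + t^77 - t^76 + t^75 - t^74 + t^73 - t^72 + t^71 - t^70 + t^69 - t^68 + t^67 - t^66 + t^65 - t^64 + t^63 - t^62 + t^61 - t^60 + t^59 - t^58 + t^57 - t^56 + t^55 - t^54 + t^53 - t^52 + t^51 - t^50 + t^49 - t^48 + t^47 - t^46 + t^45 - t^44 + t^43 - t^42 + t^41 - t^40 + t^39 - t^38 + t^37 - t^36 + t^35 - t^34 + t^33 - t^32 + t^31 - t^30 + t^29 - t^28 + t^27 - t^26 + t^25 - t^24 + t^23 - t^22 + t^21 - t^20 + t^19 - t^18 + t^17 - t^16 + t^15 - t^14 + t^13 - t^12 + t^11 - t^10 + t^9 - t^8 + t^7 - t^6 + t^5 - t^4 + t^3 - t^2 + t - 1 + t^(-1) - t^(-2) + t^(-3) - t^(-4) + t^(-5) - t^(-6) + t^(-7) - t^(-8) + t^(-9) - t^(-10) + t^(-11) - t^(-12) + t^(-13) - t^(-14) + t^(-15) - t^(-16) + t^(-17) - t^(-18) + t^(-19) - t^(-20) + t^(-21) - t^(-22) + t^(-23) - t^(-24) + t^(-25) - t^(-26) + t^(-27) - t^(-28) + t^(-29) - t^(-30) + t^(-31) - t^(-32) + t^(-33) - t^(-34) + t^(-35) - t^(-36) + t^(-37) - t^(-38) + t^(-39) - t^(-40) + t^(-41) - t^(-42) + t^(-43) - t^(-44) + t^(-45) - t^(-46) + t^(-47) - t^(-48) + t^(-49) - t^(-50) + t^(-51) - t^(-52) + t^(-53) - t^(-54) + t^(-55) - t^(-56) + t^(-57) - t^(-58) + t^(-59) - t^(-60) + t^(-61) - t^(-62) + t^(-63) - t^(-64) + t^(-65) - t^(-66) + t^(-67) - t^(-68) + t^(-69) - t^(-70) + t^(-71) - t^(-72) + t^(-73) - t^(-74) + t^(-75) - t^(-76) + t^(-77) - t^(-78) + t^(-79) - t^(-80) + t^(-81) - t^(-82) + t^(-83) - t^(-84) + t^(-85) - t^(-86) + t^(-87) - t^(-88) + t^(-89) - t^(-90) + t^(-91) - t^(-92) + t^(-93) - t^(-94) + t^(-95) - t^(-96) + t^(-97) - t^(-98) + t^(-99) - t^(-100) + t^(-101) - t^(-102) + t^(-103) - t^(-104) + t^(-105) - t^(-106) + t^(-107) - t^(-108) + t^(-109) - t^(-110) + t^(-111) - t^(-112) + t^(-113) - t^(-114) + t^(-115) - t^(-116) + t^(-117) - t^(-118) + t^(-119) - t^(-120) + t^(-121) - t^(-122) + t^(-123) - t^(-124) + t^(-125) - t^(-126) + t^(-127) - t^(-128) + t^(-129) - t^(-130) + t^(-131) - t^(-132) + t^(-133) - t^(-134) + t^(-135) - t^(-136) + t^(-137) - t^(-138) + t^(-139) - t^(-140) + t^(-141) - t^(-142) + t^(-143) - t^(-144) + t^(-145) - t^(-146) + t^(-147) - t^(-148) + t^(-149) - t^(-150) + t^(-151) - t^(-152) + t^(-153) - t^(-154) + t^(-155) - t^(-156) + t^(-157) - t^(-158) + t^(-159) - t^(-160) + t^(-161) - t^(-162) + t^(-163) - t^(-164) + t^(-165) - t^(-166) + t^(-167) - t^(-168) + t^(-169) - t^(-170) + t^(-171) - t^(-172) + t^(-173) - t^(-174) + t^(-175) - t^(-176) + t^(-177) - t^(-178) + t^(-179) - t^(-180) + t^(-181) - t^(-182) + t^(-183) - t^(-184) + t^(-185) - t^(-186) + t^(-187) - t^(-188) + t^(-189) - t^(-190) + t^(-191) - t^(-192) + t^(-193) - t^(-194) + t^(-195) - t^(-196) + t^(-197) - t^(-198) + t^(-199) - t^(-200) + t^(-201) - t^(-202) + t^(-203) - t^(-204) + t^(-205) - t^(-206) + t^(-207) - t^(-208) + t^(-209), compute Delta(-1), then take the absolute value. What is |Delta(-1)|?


Step 1: The polynomial has 419 terms with alternating signs, exponents from 209 down to -209.
Step 2: Substitute t = -1. The i-th term has coefficient (-1)^i and exponent (m-i),
  so its value is (-1)^i * (-1)^(m-i) = (-1)^m = -1 for every i.
Step 3: All 419 terms equal -1, so Delta(-1) = 419 * (-1) = -419
Step 4: |Delta(-1)| = 419

419


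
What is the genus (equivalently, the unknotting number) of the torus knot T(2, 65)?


For a torus knot T(p,q), both the unknotting number and genus equal (p-1)(q-1)/2.
= (2-1)(65-1)/2
= 1*64/2
= 64/2 = 32

32


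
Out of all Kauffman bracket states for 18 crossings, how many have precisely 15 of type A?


We choose which 15 of 18 crossings get A-smoothings.
C(18, 15) = 18! / (15! * 3!)
= 816

816


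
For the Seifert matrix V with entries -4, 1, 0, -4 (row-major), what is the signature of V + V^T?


Step 1: V + V^T = [[-8, 1], [1, -8]]
Step 2: trace = -16, det = 63
Step 3: Discriminant = (-16)^2 - 4*63 = 4
Step 4: Eigenvalues: -7, -9
Step 5: Signature = (# positive eigenvalues) - (# negative eigenvalues) = -2

-2


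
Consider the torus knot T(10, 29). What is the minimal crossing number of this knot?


For a torus knot T(p, q) with gcd(p,q)=1,
the crossing number is min(p*(q-1), q*(p-1)).
p*(q-1) = 10*28 = 280
q*(p-1) = 29*9 = 261
min(280, 261) = 261

261


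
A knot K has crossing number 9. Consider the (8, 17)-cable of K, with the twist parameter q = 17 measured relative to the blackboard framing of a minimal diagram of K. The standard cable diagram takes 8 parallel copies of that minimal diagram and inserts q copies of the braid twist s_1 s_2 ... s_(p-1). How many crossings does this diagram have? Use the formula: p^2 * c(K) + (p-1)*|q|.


Step 1: Each of the c(K) crossings of the companion diagram becomes p*p = p^2 crossings among the p parallel strands, and each of the |q| twists s_1 s_2 ... s_(p-1) adds (p-1) crossings.
  Crossings = p^2 * c(K) + (p-1)*|q|
Step 2: = 8^2 * 9 + (8-1)*17
Step 3: = 64*9 + 7*17
Step 4: = 576 + 119 = 695

695


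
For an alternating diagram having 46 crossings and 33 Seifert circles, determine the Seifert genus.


For alternating knots, g = (c - s + 1)/2.
= (46 - 33 + 1)/2
= 14/2 = 7

7


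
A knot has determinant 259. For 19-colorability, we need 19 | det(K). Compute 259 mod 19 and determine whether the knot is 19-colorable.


Step 1: A knot is p-colorable if and only if p divides its determinant.
Step 2: Compute 259 mod 19.
259 = 13 * 19 + 12
Step 3: 259 mod 19 = 12
Step 4: The knot is 19-colorable: no

12


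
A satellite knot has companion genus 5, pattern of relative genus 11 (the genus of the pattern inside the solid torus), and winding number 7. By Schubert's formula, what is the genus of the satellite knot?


Schubert: g(satellite) = g_rel(pattern) + |winding| * g(companion),
where g_rel(pattern) is the genus of the pattern relative to the solid torus.
= 11 + 7 * 5
= 11 + 35 = 46

46


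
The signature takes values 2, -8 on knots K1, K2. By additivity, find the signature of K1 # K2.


The signature is additive under connected sum.
signature(K1 # K2) = (2) + (-8)
= -6

-6


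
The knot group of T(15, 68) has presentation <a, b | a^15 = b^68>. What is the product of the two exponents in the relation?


The relation is a^15 = b^68.
Product of exponents = 15 * 68
= 1020

1020


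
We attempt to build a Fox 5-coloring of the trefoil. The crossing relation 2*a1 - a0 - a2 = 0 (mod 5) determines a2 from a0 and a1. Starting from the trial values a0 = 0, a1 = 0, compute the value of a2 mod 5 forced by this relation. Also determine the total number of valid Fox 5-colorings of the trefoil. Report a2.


Step 1: Apply the given crossing relation 2*a1 - a0 - a2 = 0 (mod 5).
  a2 = 2*a1 - a0 mod 5
  a2 = 2*0 - 0 mod 5
  a2 = 0 - 0 mod 5
  a2 = 0 mod 5 = 0
Step 2: The trefoil has determinant 3.
  Number of Fox p-colorings (p prime) is p^2 if p = 3, else p.
  Since 5 does not divide 3, only trivial (constant) colorings exist.
  (Here a0 = a1 = a2 = 0, the constant coloring, which is valid.)
  Total colorings = 5
Step 3: a2 = 0, total Fox 5-colorings = 5

0


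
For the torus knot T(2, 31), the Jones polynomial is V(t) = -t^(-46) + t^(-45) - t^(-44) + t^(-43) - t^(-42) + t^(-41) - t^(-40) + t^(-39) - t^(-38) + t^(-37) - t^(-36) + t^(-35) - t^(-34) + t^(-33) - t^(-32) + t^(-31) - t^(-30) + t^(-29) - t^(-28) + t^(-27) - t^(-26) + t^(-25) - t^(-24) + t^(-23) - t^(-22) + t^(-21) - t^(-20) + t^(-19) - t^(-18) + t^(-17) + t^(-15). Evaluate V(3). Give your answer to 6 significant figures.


Substituting t = 3 into V(t) = -t^(-46) + t^(-45) - t^(-44) + t^(-43) - t^(-42) + t^(-41) - t^(-40) + t^(-39) - t^(-38) + t^(-37) - t^(-36) + t^(-35) - t^(-34) + t^(-33) - t^(-32) + t^(-31) - t^(-30) + t^(-29) - t^(-28) + t^(-27) - t^(-26) + t^(-25) - t^(-24) + t^(-23) - t^(-22) + t^(-21) - t^(-20) + t^(-19) - t^(-18) + t^(-17) + t^(-15):
  (-)t^(-46) = -1.12829e-22
  (+)t^(-45) = 3.38488e-22
  (-)t^(-44) = -1.01546e-21
  (+)t^(-43) = 3.04639e-21
  (-)t^(-42) = -9.13918e-21
  (+)t^(-41) = 2.74175e-20
  (-)t^(-40) = -8.22526e-20
  (+)t^(-39) = 2.46758e-19
  (-)t^(-38) = -7.40274e-19
  (+)t^(-37) = 2.22082e-18
  (-)t^(-36) = -6.66246e-18
  (+)t^(-35) = 1.99874e-17
  (-)t^(-34) = -5.99622e-17
  (+)t^(-33) = 1.79887e-16
  (-)t^(-32) = -5.3966e-16
  (+)t^(-31) = 1.61898e-15
  (-)t^(-30) = -4.85694e-15
  (+)t^(-29) = 1.45708e-14
  (-)t^(-28) = -4.37124e-14
  (+)t^(-27) = 1.31137e-13
  (-)t^(-26) = -3.93412e-13
  (+)t^(-25) = 1.18024e-12
  (-)t^(-24) = -3.54071e-12
  (+)t^(-23) = 1.06221e-11
  (-)t^(-22) = -3.18664e-11
  (+)t^(-21) = 9.55991e-11
  (-)t^(-20) = -2.86797e-10
  (+)t^(-19) = 8.60392e-10
  (-)t^(-18) = -2.58117e-09
  (+)t^(-17) = 7.74352e-09
  (+)t^(-15) = 6.96917e-08
Sum = (-1.12829e-22) + (3.38488e-22) + (-1.01546e-21) + (3.04639e-21) + (-9.13918e-21) + (2.74175e-20) + (-8.22526e-20) + (2.46758e-19) + (-7.40274e-19) + (2.22082e-18) + (-6.66246e-18) + (1.99874e-17) + (-5.99622e-17) + (1.79887e-16) + (-5.3966e-16) + (1.61898e-15) + (-4.85694e-15) + (1.45708e-14) + (-4.37124e-14) + (1.31137e-13) + (-3.93412e-13) + (1.18024e-12) + (-3.54071e-12) + (1.06221e-11) + (-3.18664e-11) + (9.55991e-11) + (-2.86797e-10) + (8.60392e-10) + (-2.58117e-09) + (7.74352e-09) + (6.96917e-08)
= 7.549936266e-08
Rounded to 6 significant figures: 7.54994e-08

7.54994e-08


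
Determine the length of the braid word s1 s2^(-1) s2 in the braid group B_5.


The word length counts the number of generators (including inverses).
Listing each generator: s1, s2^(-1), s2
There are 3 generators in this braid word.

3


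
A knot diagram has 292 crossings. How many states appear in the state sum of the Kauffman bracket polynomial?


Each crossing contributes 2 choices (A-smoothing or B-smoothing).
Total states = 2^292 = 7957171782556586274486115970349133441607298412757563479047423630290551952200534008528896

7957171782556586274486115970349133441607298412757563479047423630290551952200534008528896


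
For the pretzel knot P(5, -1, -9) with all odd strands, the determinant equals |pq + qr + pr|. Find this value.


Step 1: Compute pq + qr + pr.
pq = 5*(-1) = -5
qr = (-1)*(-9) = 9
pr = 5*(-9) = -45
pq + qr + pr = -5 + 9 + (-45) = -41
Step 2: Take absolute value.
det(P(5,-1,-9)) = |-41| = 41

41


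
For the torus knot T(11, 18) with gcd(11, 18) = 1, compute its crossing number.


For a torus knot T(p, q) with gcd(p,q)=1,
the crossing number is min(p*(q-1), q*(p-1)).
p*(q-1) = 11*17 = 187
q*(p-1) = 18*10 = 180
min(187, 180) = 180

180


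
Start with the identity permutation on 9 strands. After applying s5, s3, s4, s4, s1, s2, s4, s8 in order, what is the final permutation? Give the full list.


Starting with identity [1, 2, 3, 4, 5, 6, 7, 8, 9].
Apply generators in sequence:
  After s5: [1, 2, 3, 4, 6, 5, 7, 8, 9]
  After s3: [1, 2, 4, 3, 6, 5, 7, 8, 9]
  After s4: [1, 2, 4, 6, 3, 5, 7, 8, 9]
  After s4: [1, 2, 4, 3, 6, 5, 7, 8, 9]
  After s1: [2, 1, 4, 3, 6, 5, 7, 8, 9]
  After s2: [2, 4, 1, 3, 6, 5, 7, 8, 9]
  After s4: [2, 4, 1, 6, 3, 5, 7, 8, 9]
  After s8: [2, 4, 1, 6, 3, 5, 7, 9, 8]
Final permutation: [2, 4, 1, 6, 3, 5, 7, 9, 8]

[2, 4, 1, 6, 3, 5, 7, 9, 8]


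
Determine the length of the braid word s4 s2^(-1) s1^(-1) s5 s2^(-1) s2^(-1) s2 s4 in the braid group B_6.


The word length counts the number of generators (including inverses).
Listing each generator: s4, s2^(-1), s1^(-1), s5, s2^(-1), s2^(-1), s2, s4
There are 8 generators in this braid word.

8


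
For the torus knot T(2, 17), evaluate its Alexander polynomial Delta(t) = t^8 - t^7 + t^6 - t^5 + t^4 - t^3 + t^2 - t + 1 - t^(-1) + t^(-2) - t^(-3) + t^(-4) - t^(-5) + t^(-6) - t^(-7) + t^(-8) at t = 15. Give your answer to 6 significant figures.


Substituting t = 15 into Delta(t) = t^8 - t^7 + t^6 - t^5 + t^4 - t^3 + t^2 - t + 1 - t^(-1) + t^(-2) - t^(-3) + t^(-4) - t^(-5) + t^(-6) - t^(-7) + t^(-8):
Term values: (2562890625) + (-170859375) + (11390625) + (-759375) + (50625) + (-3375) + (225) + (-15) + (1) + (-0.0666667) + (0.00444444) + (-0.000296296) + (1.97531e-05) + (-1.31687e-06) + (8.77915e-08) + (-5.85277e-09) + (3.90184e-10)
Sum = 2402709961
Rounded to 6 significant figures: 2.40271e+09

2.40271e+09


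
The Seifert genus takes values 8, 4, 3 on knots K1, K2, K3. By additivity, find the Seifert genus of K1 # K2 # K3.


The Seifert genus is additive under connected sum.
Seifert genus(K1 # K2 # K3) = (8) + (4) + (3)
= 15

15


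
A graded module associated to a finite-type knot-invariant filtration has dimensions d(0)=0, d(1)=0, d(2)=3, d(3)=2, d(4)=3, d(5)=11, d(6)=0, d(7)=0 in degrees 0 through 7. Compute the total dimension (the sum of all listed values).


Total dimension = d(0) + d(1) + ... + d(7)
= 0 + 0 + 3 + 2 + 3 + 11 + 0 + 0
= 19

19


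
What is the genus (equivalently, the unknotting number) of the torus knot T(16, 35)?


For a torus knot T(p,q), both the unknotting number and genus equal (p-1)(q-1)/2.
= (16-1)(35-1)/2
= 15*34/2
= 510/2 = 255

255


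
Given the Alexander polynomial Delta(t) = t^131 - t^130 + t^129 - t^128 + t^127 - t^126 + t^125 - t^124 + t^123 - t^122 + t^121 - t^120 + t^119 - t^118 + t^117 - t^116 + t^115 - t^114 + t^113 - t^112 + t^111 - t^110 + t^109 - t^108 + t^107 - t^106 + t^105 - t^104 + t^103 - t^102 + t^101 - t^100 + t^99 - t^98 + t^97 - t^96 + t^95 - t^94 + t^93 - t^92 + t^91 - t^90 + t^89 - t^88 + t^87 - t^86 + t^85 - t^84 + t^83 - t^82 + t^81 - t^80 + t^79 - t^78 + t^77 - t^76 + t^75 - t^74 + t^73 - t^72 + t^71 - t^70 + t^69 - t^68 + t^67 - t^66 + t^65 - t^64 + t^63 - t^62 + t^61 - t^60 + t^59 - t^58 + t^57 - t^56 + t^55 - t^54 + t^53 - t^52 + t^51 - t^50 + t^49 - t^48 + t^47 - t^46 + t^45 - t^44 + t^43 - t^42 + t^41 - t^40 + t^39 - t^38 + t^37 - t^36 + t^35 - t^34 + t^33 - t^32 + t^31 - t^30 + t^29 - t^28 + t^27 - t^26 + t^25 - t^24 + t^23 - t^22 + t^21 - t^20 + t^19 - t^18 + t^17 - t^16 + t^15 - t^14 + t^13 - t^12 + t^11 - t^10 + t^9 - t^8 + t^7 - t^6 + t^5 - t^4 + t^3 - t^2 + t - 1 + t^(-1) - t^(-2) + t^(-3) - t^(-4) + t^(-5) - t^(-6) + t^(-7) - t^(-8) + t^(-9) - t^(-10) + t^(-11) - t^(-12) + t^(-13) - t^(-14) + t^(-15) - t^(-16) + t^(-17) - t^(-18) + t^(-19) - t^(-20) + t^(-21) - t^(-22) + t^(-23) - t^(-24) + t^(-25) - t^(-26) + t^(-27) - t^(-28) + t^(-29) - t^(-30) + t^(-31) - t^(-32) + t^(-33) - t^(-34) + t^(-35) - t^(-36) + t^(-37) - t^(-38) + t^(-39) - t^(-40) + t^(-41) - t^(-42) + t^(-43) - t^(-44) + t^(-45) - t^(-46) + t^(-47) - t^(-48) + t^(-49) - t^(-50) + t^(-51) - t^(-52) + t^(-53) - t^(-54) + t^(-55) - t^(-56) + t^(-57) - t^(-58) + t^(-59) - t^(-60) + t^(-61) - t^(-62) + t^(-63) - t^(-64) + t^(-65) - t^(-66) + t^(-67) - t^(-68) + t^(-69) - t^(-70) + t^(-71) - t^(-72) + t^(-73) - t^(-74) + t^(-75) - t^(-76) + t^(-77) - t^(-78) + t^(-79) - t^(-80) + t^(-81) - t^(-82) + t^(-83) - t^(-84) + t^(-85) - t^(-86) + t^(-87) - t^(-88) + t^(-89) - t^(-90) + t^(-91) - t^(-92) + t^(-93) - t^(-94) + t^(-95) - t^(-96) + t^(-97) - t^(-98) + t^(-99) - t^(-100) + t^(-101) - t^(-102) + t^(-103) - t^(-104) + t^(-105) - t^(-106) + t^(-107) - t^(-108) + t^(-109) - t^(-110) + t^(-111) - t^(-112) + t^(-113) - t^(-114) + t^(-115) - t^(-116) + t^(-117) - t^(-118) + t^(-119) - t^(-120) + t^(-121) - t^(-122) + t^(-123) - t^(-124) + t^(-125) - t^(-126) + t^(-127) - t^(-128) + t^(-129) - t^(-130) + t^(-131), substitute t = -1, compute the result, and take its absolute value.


Step 1: The polynomial has 263 terms with alternating signs, exponents from 131 down to -131.
Step 2: Substitute t = -1. The i-th term has coefficient (-1)^i and exponent (m-i),
  so its value is (-1)^i * (-1)^(m-i) = (-1)^m = -1 for every i.
Step 3: All 263 terms equal -1, so Delta(-1) = 263 * (-1) = -263
Step 4: |Delta(-1)| = 263

263


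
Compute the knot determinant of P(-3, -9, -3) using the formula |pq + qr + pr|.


Step 1: Compute pq + qr + pr.
pq = (-3)*(-9) = 27
qr = (-9)*(-3) = 27
pr = (-3)*(-3) = 9
pq + qr + pr = 27 + 27 + 9 = 63
Step 2: Take absolute value.
det(P(-3,-9,-3)) = |63| = 63

63


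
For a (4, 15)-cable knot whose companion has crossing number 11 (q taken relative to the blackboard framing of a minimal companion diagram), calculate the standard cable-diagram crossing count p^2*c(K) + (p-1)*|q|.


Step 1: Each of the c(K) crossings of the companion diagram becomes p*p = p^2 crossings among the p parallel strands, and each of the |q| twists s_1 s_2 ... s_(p-1) adds (p-1) crossings.
  Crossings = p^2 * c(K) + (p-1)*|q|
Step 2: = 4^2 * 11 + (4-1)*15
Step 3: = 16*11 + 3*15
Step 4: = 176 + 45 = 221

221


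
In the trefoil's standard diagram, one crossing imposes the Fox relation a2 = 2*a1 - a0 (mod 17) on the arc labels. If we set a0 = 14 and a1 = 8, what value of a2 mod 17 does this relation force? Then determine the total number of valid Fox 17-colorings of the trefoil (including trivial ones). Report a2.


Step 1: Apply the given crossing relation 2*a1 - a0 - a2 = 0 (mod 17).
  a2 = 2*a1 - a0 mod 17
  a2 = 2*8 - 14 mod 17
  a2 = 16 - 14 mod 17
  a2 = 2 mod 17 = 2
Step 2: The trefoil has determinant 3.
  Number of Fox p-colorings (p prime) is p^2 if p = 3, else p.
  Since 17 does not divide 3, only trivial (constant) colorings exist.
  (So the trial a0 = 14, a1 = 8 with a0 != a1 does NOT extend to a valid coloring of the whole trefoil: the other two crossing relations require 3*(a1 - a0) = 0 (mod 17), which fails.)
  Total colorings = 17
Step 3: a2 = 2, total Fox 17-colorings = 17

2


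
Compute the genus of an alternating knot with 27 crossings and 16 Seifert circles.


For alternating knots, g = (c - s + 1)/2.
= (27 - 16 + 1)/2
= 12/2 = 6

6


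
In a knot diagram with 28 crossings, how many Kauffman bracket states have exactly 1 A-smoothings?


We choose which 1 of 28 crossings get A-smoothings.
C(28, 1) = 28! / (1! * 27!)
= 28

28


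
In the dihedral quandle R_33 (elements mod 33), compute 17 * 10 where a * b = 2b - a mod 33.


17 * 10 = 2*10 - 17 mod 33
= 20 - 17 mod 33
= 3 mod 33 = 3

3


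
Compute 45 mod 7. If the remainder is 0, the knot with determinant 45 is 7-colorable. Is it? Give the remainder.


Step 1: A knot is p-colorable if and only if p divides its determinant.
Step 2: Compute 45 mod 7.
45 = 6 * 7 + 3
Step 3: 45 mod 7 = 3
Step 4: The knot is 7-colorable: no

3


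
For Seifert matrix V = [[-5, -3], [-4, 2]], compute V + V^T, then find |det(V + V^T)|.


Step 1: Form V + V^T where V = [[-5, -3], [-4, 2]]
  V^T = [[-5, -4], [-3, 2]]
  V + V^T = [[-10, -7], [-7, 4]]
Step 2: det(V + V^T) = (-10)*4 - (-7)*(-7)
  = -40 - 49 = -89
Step 3: Knot determinant = |det(V + V^T)| = |-89| = 89

89


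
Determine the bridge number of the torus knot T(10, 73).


The bridge number of T(p,q) is min(p,q).
min(10, 73) = 10

10


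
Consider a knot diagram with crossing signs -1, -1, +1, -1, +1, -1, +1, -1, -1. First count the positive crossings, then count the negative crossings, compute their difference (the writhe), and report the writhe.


Step 1: Count positive crossings (+1).
Positive crossings: 3
Step 2: Count negative crossings (-1).
Negative crossings: 6
Step 3: Writhe = (positive) - (negative)
w = 3 - 6 = -3
Step 4: |w| = 3, and w is negative

-3


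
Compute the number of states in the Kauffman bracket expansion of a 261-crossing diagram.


Each crossing contributes 2 choices (A-smoothing or B-smoothing).
Total states = 2^261 = 3705346855594118253554271520278013051304639509300498049262642688253220148477952

3705346855594118253554271520278013051304639509300498049262642688253220148477952


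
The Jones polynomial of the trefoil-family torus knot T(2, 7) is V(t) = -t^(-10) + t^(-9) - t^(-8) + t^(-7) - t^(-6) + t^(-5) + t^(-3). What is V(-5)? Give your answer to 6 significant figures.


Substituting t = -5 into V(t) = -t^(-10) + t^(-9) - t^(-8) + t^(-7) - t^(-6) + t^(-5) + t^(-3):
  (-)t^(-10) = -1.024e-07
  (+)t^(-9) = -5.12e-07
  (-)t^(-8) = -2.56e-06
  (+)t^(-7) = -1.28e-05
  (-)t^(-6) = -6.4e-05
  (+)t^(-5) = -0.00032
  (+)t^(-3) = -0.008
Sum = (-1.024e-07) + (-5.12e-07) + (-2.56e-06) + (-1.28e-05) + (-6.4e-05) + (-0.00032) + (-0.008)
= -0.0083999744
Rounded to 6 significant figures: -0.00839997

-0.00839997


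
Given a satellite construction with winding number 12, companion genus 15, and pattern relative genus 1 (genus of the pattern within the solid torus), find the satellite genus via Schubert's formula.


Schubert: g(satellite) = g_rel(pattern) + |winding| * g(companion),
where g_rel(pattern) is the genus of the pattern relative to the solid torus.
= 1 + 12 * 15
= 1 + 180 = 181

181


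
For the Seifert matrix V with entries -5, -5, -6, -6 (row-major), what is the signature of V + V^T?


Step 1: V + V^T = [[-10, -11], [-11, -12]]
Step 2: trace = -22, det = -1
Step 3: Discriminant = (-22)^2 - 4*(-1) = 488
Step 4: Eigenvalues: 0.045361, -22.0454
Step 5: Signature = (# positive eigenvalues) - (# negative eigenvalues) = 0

0


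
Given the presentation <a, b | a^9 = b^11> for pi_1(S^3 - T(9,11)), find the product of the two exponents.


The relation is a^9 = b^11.
Product of exponents = 9 * 11
= 99

99


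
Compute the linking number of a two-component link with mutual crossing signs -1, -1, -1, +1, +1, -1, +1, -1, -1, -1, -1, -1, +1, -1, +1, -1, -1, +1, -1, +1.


Step 1: Count positive crossings: 7
Step 2: Count negative crossings: 13
Step 3: Sum of signs = 7 - 13 = -6
Step 4: Linking number = sum/2 = -6/2 = -3

-3


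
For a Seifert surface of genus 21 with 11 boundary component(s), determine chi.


chi = 2 - 2g - b
= 2 - 2*21 - 11
= 2 - 42 - 11 = -51

-51


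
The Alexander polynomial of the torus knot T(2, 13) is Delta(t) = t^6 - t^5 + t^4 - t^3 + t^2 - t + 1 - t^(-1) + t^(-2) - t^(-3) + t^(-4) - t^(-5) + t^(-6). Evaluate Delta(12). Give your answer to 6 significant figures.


Substituting t = 12 into Delta(t) = t^6 - t^5 + t^4 - t^3 + t^2 - t + 1 - t^(-1) + t^(-2) - t^(-3) + t^(-4) - t^(-5) + t^(-6):
Term values: (2985984) + (-248832) + (20736) + (-1728) + (144) + (-12) + (1) + (-0.0833333) + (0.00694444) + (-0.000578704) + (4.82253e-05) + (-4.01878e-06) + (3.34898e-07)
Sum = 2756292.923
Rounded to 6 significant figures: 2.75629e+06

2.75629e+06


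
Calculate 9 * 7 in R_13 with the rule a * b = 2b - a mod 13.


9 * 7 = 2*7 - 9 mod 13
= 14 - 9 mod 13
= 5 mod 13 = 5

5


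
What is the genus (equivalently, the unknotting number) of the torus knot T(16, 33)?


For a torus knot T(p,q), both the unknotting number and genus equal (p-1)(q-1)/2.
= (16-1)(33-1)/2
= 15*32/2
= 480/2 = 240

240


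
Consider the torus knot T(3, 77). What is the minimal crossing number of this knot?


For a torus knot T(p, q) with gcd(p,q)=1,
the crossing number is min(p*(q-1), q*(p-1)).
p*(q-1) = 3*76 = 228
q*(p-1) = 77*2 = 154
min(228, 154) = 154

154


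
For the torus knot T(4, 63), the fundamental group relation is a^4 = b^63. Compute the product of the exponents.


The relation is a^4 = b^63.
Product of exponents = 4 * 63
= 252

252


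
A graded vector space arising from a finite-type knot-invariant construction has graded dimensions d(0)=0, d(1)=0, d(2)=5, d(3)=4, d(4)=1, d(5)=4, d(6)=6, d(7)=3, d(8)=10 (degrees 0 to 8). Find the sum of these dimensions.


Total dimension = d(0) + d(1) + ... + d(8)
= 0 + 0 + 5 + 4 + 1 + 4 + 6 + 3 + 10
= 33

33


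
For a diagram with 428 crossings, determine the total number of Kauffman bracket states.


Each crossing contributes 2 choices (A-smoothing or B-smoothing).
Total states = 2^428 = 693167423530203714894603546035770925859109268843954143792619895153655326951406405759993601526034894524347802740350892957243539456

693167423530203714894603546035770925859109268843954143792619895153655326951406405759993601526034894524347802740350892957243539456


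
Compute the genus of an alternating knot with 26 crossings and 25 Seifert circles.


For alternating knots, g = (c - s + 1)/2.
= (26 - 25 + 1)/2
= 2/2 = 1

1


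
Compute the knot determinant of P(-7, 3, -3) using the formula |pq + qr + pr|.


Step 1: Compute pq + qr + pr.
pq = (-7)*3 = -21
qr = 3*(-3) = -9
pr = (-7)*(-3) = 21
pq + qr + pr = -21 + (-9) + 21 = -9
Step 2: Take absolute value.
det(P(-7,3,-3)) = |-9| = 9

9


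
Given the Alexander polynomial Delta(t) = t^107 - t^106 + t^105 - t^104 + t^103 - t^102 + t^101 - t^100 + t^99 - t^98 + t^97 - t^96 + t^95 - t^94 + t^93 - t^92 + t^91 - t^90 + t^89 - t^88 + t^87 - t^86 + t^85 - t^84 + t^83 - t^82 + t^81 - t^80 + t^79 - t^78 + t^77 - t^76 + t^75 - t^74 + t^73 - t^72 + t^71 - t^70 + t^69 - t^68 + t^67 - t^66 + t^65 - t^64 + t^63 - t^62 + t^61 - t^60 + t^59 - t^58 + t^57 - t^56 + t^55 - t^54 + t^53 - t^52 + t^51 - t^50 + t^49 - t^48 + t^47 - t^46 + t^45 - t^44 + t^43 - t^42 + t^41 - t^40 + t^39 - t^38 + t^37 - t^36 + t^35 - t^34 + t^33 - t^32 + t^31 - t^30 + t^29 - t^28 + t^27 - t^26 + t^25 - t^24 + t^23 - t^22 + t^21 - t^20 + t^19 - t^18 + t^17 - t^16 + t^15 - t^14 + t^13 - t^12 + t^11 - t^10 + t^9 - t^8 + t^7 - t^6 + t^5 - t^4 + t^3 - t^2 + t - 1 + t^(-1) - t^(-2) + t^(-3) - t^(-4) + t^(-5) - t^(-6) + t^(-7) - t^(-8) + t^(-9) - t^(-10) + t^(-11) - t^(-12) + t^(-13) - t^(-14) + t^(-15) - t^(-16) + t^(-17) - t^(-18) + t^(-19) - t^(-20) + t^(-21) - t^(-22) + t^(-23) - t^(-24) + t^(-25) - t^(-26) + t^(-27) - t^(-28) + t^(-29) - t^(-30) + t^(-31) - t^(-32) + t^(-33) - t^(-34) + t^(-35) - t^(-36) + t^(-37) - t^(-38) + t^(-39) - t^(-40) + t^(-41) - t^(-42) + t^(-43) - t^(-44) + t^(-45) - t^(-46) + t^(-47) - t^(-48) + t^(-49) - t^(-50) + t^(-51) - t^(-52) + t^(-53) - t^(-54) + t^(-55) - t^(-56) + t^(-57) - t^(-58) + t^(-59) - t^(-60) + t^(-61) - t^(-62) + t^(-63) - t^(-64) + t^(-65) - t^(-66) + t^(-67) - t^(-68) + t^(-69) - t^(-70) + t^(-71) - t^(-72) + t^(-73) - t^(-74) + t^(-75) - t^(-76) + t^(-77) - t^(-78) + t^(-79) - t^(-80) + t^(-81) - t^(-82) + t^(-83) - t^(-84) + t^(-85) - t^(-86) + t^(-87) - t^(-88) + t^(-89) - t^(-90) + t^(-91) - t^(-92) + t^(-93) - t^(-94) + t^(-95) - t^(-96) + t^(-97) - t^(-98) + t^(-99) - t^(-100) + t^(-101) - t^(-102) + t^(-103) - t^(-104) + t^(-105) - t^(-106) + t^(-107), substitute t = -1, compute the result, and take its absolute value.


Step 1: The polynomial has 215 terms with alternating signs, exponents from 107 down to -107.
Step 2: Substitute t = -1. The i-th term has coefficient (-1)^i and exponent (m-i),
  so its value is (-1)^i * (-1)^(m-i) = (-1)^m = -1 for every i.
Step 3: All 215 terms equal -1, so Delta(-1) = 215 * (-1) = -215
Step 4: |Delta(-1)| = 215

215
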